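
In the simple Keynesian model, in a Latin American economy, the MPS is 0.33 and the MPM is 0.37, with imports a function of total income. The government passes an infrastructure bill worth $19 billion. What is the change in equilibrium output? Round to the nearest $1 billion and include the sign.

+$27 billion

MPC = 1 − MPS = 1 − 0.33 = 0.67.
Government-spending multiplier = 1/(1 − c + m) = 1/(1 − 0.67 + 0.37) = 1/0.7 ≈ 1.429.
ΔY = k × ΔG = (+$19 billion) / 0.7 ≈ +$27 billion.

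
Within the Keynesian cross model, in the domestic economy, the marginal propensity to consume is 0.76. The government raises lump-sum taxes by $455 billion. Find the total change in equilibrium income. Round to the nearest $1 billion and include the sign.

A lump-sum tax change of +$455 billion shifts disposable income by −$455 billion; first-round consumption changes by −c × ΔT = −0.76 × (+$455 billion) = −$345.8 billion.
Expenditure multiplier = 1/(1 − MPC) = 1/(1 − 0.76) = 1/0.24 ≈ 4.167.
The tax multiplier is −c × k ≈ −3.167, so ΔY = k × (−c·ΔT) = (−$345.8 billion) / 0.24 ≈ −$1,441 billion.

−$1,441 billion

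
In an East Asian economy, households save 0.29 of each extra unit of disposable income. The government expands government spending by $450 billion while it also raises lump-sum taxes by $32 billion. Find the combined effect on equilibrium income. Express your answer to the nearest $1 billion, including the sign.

+$1,473 billion

MPC = 1 − MPS = 1 − 0.29 = 0.71.
Expenditure multiplier = 1/(1 − MPC) = 1/(1 − 0.71) = 1/0.29 ≈ 3.448.
ΔG contributes k·ΔG = (+$450 billion) / 0.29 ≈ +$1,551.7 billion.
ΔT of +$32 billion changes first-round spending by −c·ΔT = −$22.72 billion, contributing k·(−c·ΔT) = (−$22.72 billion) / 0.29 ≈ −$78.3 billion.
Net ΔY = k(ΔG − c·ΔT) = (+$427.28 billion) / 0.29 ≈ +$1,473 billion.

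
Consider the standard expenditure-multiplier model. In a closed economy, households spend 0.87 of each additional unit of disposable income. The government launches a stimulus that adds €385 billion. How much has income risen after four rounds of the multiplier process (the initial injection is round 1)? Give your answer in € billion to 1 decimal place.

Round 1 adds ΔG = €385 billion; each later round is MPC = 0.87 times the previous.
After 4 rounds: 385 + 334.95 + 291.4065 + 253.523655 = ΔG·(1 − c^4)/(1 − c) = 385 × (1 − 0.57289761)/0.13 ≈ €1,264.9 billion.

€1,264.9 billion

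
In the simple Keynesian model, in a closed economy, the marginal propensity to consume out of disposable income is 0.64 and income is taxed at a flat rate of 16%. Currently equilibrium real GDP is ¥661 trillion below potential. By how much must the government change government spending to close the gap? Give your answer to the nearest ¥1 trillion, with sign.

+¥306 trillion

Spending multiplier = 1/(1 − c(1−t)) = 1/(1 − 0.64×0.84) = 1/0.4624 ≈ 2.163.
Need ΔY = +¥661 trillion, so ΔG = ΔY/k = (+¥661 trillion) × 0.4624 ≈ +¥306 trillion.
The government should increase government spending by ¥306 trillion.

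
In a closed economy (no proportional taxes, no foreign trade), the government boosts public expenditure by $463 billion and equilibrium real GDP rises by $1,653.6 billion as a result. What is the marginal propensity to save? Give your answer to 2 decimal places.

Implied spending multiplier k = ΔY/ΔG = 1,653.6/463 ≈ 3.5715.
Since k = 1/(1 − MPC), MPC = 1 − 1/k = 1 − ΔG/ΔY = 1 − 463/1,653.6 ≈ 0.72.
MPS = 1 − MPC = 0.28.

0.28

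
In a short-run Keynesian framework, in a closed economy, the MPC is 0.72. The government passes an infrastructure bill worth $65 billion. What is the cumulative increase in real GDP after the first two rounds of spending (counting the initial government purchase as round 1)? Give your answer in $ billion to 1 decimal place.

Round 1 adds ΔG = $65 billion; each later round is MPC = 0.72 times the previous.
After 2 rounds: 65 + 46.8 = ΔG·(1 − c^2)/(1 − c) = 65 × (1 − 0.5184)/0.28 = $111.8 billion.

$111.8 billion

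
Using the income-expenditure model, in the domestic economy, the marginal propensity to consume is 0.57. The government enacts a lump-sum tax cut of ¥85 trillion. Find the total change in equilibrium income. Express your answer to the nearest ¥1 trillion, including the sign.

+¥113 trillion

A lump-sum tax change of −¥85 trillion shifts disposable income by +¥85 trillion; first-round consumption changes by −c × ΔT = −0.57 × (−¥85 trillion) = +¥48.45 trillion.
Expenditure multiplier = 1/(1 − MPC) = 1/(1 − 0.57) = 1/0.43 ≈ 2.326.
The tax multiplier is −c × k ≈ −1.326, so ΔY = k × (−c·ΔT) = (+¥48.45 trillion) / 0.43 ≈ +¥113 trillion.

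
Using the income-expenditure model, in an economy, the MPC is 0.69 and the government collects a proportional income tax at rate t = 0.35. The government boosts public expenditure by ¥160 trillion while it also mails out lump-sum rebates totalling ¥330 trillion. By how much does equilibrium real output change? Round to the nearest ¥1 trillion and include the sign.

Expenditure multiplier = 1/(1 − c(1−t)) = 1/(1 − 0.69×0.65) = 1/0.5515 ≈ 1.813.
ΔG contributes k·ΔG = (+¥160 trillion) / 0.5515 ≈ +¥290.1 trillion.
ΔT of −¥330 trillion changes first-round spending by −c·ΔT = +¥227.7 trillion, contributing k·(−c·ΔT) = (+¥227.7 trillion) / 0.5515 ≈ +¥412.9 trillion.
Net ΔY = k(ΔG − c·ΔT) = (+¥387.7 trillion) / 0.5515 ≈ +¥703 trillion.

+¥703 trillion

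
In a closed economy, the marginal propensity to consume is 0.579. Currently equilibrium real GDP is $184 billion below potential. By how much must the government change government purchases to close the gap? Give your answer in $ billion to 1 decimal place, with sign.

+$77.5 billion

Spending multiplier = 1/(1 − MPC) = 1/(1 − 0.579) = 1/0.421 ≈ 2.375.
Need ΔY = +$184 billion, so ΔG = ΔY/k = (+$184 billion) × 0.421 ≈ +$77.5 billion.
The government should increase government purchases by $77.5 billion.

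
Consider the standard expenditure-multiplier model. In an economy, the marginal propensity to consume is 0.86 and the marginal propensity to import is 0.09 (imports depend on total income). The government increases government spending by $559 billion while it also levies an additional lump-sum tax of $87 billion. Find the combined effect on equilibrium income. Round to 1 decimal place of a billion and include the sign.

+$2,105.1 billion

Expenditure multiplier = 1/(1 − c + m) = 1/(1 − 0.86 + 0.09) = 1/0.23 ≈ 4.348.
ΔG contributes k·ΔG = (+$559 billion) / 0.23 ≈ +$2,430.4 billion.
ΔT of +$87 billion changes first-round spending by −c·ΔT = −$74.82 billion, contributing k·(−c·ΔT) = (−$74.82 billion) / 0.23 ≈ −$325.3 billion.
Net ΔY = k(ΔG − c·ΔT) = (+$484.18 billion) / 0.23 ≈ +$2,105.1 billion.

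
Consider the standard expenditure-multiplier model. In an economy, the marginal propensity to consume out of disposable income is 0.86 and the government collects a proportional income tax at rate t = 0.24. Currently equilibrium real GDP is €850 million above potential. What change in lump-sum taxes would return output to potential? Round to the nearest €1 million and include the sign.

Spending multiplier = 1/(1 − c(1−t)) = 1/(1 − 0.86×0.76) = 1/0.3464 ≈ 2.887.
Tax multiplier = −c·k = −0.86/0.3464 ≈ −2.483. Need ΔY = −€850 million, so ΔT = ΔY/(−c·k) = −(−€850 million) × 0.3464 / 0.86 ≈ +€342 million.
The government should raise lump-sum taxes by €342 million.

+€342 million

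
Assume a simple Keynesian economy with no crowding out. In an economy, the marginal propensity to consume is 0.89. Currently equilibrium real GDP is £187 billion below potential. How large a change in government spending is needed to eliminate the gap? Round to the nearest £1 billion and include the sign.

+£21 billion

Spending multiplier = 1/(1 − MPC) = 1/(1 − 0.89) = 1/0.11 ≈ 9.091.
Need ΔY = +£187 billion, so ΔG = ΔY/k = (+£187 billion) × 0.11 ≈ +£21 billion.
The government should increase government spending by £21 billion.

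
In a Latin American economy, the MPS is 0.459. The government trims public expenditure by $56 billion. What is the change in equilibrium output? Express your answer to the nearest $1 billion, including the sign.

−$122 billion

MPC = 1 − MPS = 1 − 0.459 = 0.541.
Spending multiplier = 1/(1 − MPC) = 1/(1 − 0.541) = 1/0.459 ≈ 2.179.
ΔY = k × ΔG = (−$56 billion) / 0.459 ≈ −$122 billion.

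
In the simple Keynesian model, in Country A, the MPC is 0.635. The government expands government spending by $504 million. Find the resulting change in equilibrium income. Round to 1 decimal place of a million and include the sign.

+$1,380.8 million

Spending multiplier = 1/(1 − MPC) = 1/(1 − 0.635) = 1/0.365 ≈ 2.74.
ΔY = k × ΔG = (+$504 million) / 0.365 ≈ +$1,380.8 million.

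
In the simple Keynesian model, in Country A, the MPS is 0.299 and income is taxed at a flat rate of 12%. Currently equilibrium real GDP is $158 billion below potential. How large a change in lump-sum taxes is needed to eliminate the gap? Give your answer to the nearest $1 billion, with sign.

−$86 billion

MPC = 1 − MPS = 1 − 0.299 = 0.701.
Spending multiplier = 1/(1 − c(1−t)) = 1/(1 − 0.701×0.88) = 1/0.38312 ≈ 2.61.
Tax multiplier = −c·k = −0.701/0.38312 ≈ −1.83. Need ΔY = +$158 billion, so ΔT = ΔY/(−c·k) = −(+$158 billion) × 0.38312 / 0.701 ≈ −$86 billion.
The government should cut lump-sum taxes by $86 billion.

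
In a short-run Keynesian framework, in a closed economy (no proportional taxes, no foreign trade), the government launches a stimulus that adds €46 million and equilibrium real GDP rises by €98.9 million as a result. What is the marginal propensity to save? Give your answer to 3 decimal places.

Implied spending multiplier k = ΔY/ΔG = 98.9/46 = 2.15.
Since k = 1/(1 − MPC), MPC = 1 − 1/k = 1 − ΔG/ΔY = 1 − 46/98.9 ≈ 0.535.
MPS = 1 − MPC = 0.465.

0.465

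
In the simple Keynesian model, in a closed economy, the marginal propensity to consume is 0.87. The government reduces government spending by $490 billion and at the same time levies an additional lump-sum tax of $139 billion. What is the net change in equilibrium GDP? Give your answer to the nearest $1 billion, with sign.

−$4,699 billion

Expenditure multiplier = 1/(1 − MPC) = 1/(1 − 0.87) = 1/0.13 ≈ 7.692.
ΔG contributes k·ΔG = (−$490 billion) / 0.13 ≈ −$3,769.2 billion.
ΔT of +$139 billion changes first-round spending by −c·ΔT = −$120.93 billion, contributing k·(−c·ΔT) = (−$120.93 billion) / 0.13 ≈ −$930.2 billion.
Net ΔY = k(ΔG − c·ΔT) = (−$610.93 billion) / 0.13 ≈ −$4,699 billion.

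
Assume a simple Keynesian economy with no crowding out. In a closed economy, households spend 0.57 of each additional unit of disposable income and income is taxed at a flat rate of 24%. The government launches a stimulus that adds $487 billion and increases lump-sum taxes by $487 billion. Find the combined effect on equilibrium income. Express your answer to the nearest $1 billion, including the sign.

+$369 billion

Expenditure multiplier = 1/(1 − c(1−t)) = 1/(1 − 0.57×0.76) = 1/0.5668 ≈ 1.764.
ΔG contributes k·ΔG = (+$487 billion) / 0.5668 ≈ +$859.2 billion.
ΔT of +$487 billion changes first-round spending by −c·ΔT = −$277.59 billion, contributing k·(−c·ΔT) = (−$277.59 billion) / 0.5668 ≈ −$489.7 billion.
Net ΔY = k(ΔG − c·ΔT) = (+$209.41 billion) / 0.5668 ≈ +$369 billion.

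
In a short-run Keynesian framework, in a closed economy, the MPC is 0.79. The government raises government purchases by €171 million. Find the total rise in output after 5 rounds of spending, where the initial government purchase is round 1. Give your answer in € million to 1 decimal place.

€563.7 million

Round 1 adds ΔG = €171 million; each later round is MPC = 0.79 times the previous.
After 5 rounds: 171 + 135.09 + 106.7211 + 84.309669 + 66.60463851 = ΔG·(1 − c^5)/(1 − c) = 171 × (1 − 0.3077056399)/0.21 ≈ €563.7 million.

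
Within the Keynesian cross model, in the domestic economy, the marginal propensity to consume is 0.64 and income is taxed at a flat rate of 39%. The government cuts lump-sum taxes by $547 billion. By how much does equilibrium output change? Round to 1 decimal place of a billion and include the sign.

+$574.3 billion

A lump-sum tax change of −$547 billion shifts disposable income by +$547 billion; first-round consumption changes by −c × ΔT = −0.64 × (−$547 billion) = +$350.08 billion.
Expenditure multiplier = 1/(1 − c(1−t)) = 1/(1 − 0.64×0.61) = 1/0.6096 ≈ 1.64.
The tax multiplier is −c × k ≈ −1.05, so ΔY = k × (−c·ΔT) = (+$350.08 billion) / 0.6096 ≈ +$574.3 billion.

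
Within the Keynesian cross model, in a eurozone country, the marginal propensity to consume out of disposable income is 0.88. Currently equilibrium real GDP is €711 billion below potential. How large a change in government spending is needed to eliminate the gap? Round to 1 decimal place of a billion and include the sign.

+€85.3 billion

Spending multiplier = 1/(1 − MPC) = 1/(1 − 0.88) = 1/0.12 ≈ 8.333.
Need ΔY = +€711 billion, so ΔG = ΔY/k = (+€711 billion) × 0.12 ≈ +€85.3 billion.
The government should increase government spending by €85.3 billion.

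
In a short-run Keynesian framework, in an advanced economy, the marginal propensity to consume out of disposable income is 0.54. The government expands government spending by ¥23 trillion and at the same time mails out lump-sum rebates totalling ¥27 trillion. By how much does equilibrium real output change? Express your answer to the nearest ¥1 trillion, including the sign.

+¥82 trillion

Expenditure multiplier = 1/(1 − MPC) = 1/(1 − 0.54) = 1/0.46 ≈ 2.174.
ΔG contributes k·ΔG = (+¥23 trillion) / 0.46 = +¥50 trillion.
ΔT of −¥27 trillion changes first-round spending by −c·ΔT = +¥14.58 trillion, contributing k·(−c·ΔT) = (+¥14.58 trillion) / 0.46 ≈ +¥31.7 trillion.
Net ΔY = k(ΔG − c·ΔT) = (+¥37.58 trillion) / 0.46 ≈ +¥82 trillion.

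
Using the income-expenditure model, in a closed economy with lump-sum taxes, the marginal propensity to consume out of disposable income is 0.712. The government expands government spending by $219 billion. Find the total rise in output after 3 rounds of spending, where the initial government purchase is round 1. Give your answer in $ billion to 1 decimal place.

$485.9 billion

Round 1 adds ΔG = $219 billion; each later round is MPC = 0.712 times the previous.
After 3 rounds: 219 + 155.928 + 111.020736 = ΔG·(1 − c^3)/(1 − c) = 219 × (1 − 0.360944128)/0.288 ≈ $485.9 billion.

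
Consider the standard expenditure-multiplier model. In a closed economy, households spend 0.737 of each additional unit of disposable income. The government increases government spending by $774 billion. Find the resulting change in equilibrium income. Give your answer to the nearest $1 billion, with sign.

+$2,943 billion

Spending multiplier = 1/(1 − MPC) = 1/(1 − 0.737) = 1/0.263 ≈ 3.802.
ΔY = k × ΔG = (+$774 billion) / 0.263 ≈ +$2,943 billion.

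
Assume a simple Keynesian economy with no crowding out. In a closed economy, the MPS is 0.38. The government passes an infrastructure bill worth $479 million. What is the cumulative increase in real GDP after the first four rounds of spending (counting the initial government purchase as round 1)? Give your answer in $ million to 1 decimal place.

$1,074.3 million

MPC = 1 − MPS = 1 − 0.38 = 0.62.
Round 1 adds ΔG = $479 million; each later round is MPC = 0.62 times the previous.
After 4 rounds: 479 + 296.98 + 184.1276 + 114.159112 = ΔG·(1 − c^4)/(1 − c) = 479 × (1 − 0.14776336)/0.38 ≈ $1,074.3 million.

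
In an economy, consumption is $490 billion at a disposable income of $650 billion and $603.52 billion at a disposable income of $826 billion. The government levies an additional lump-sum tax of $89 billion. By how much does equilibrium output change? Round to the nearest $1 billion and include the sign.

MPC = ΔC/ΔYd = (603.52 − 490)/(826 − 650) = 113.52/176 = 0.645.
A lump-sum tax change of +$89 billion shifts disposable income by −$89 billion; first-round consumption changes by −c × ΔT = −0.645 × (+$89 billion) = −$57.405 billion.
Expenditure multiplier = 1/(1 − MPC) = 1/(1 − 0.645) = 1/0.355 ≈ 2.817.
The tax multiplier is −c × k ≈ −1.817, so ΔY = k × (−c·ΔT) = (−$57.405 billion) / 0.355 ≈ −$162 billion.

−$162 billion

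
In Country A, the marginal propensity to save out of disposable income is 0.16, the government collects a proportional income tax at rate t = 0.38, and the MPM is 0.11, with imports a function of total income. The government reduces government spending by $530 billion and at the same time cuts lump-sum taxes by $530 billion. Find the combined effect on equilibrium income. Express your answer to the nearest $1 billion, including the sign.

MPC = 1 − MPS = 1 − 0.16 = 0.84.
Expenditure multiplier = 1/(1 − c(1−t) + m) = 1/(1 − 0.84×0.62 + 0.11) = 1/0.5892 ≈ 1.697.
ΔG contributes k·ΔG = (−$530 billion) / 0.5892 ≈ −$899.5 billion.
ΔT of −$530 billion changes first-round spending by −c·ΔT = +$445.2 billion, contributing k·(−c·ΔT) = (+$445.2 billion) / 0.5892 ≈ +$755.6 billion.
Net ΔY = k(ΔG − c·ΔT) = (−$84.8 billion) / 0.5892 ≈ −$144 billion.

−$144 billion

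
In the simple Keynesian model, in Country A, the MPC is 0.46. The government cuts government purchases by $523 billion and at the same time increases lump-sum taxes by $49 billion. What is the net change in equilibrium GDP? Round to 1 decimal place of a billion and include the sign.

Expenditure multiplier = 1/(1 − MPC) = 1/(1 − 0.46) = 1/0.54 ≈ 1.852.
ΔG contributes k·ΔG = (−$523 billion) / 0.54 ≈ −$968.5 billion.
ΔT of +$49 billion changes first-round spending by −c·ΔT = −$22.54 billion, contributing k·(−c·ΔT) = (−$22.54 billion) / 0.54 ≈ −$41.7 billion.
Net ΔY = k(ΔG − c·ΔT) = (−$545.54 billion) / 0.54 ≈ −$1,010.3 billion.

−$1,010.3 billion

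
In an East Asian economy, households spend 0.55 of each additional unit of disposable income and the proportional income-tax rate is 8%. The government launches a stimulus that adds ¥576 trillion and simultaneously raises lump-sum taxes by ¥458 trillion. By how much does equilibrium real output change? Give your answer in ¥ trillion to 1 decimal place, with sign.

Expenditure multiplier = 1/(1 − c(1−t)) = 1/(1 − 0.55×0.92) = 1/0.494 ≈ 2.024.
ΔG contributes k·ΔG = (+¥576 trillion) / 0.494 ≈ +¥1,166 trillion.
ΔT of +¥458 trillion changes first-round spending by −c·ΔT = −¥251.9 trillion, contributing k·(−c·ΔT) = (−¥251.9 trillion) / 0.494 ≈ −¥509.9 trillion.
Net ΔY = k(ΔG − c·ΔT) = (+¥324.1 trillion) / 0.494 ≈ +¥656.1 trillion.

+¥656.1 trillion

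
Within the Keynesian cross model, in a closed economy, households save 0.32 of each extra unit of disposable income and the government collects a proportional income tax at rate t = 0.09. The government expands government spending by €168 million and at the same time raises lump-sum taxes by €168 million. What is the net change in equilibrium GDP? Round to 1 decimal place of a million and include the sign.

+€141.0 million

MPC = 1 − MPS = 1 − 0.32 = 0.68.
Expenditure multiplier = 1/(1 − c(1−t)) = 1/(1 − 0.68×0.91) = 1/0.3812 ≈ 2.623.
ΔG contributes k·ΔG = (+€168 million) / 0.3812 ≈ +€440.7 million.
ΔT of +€168 million changes first-round spending by −c·ΔT = −€114.24 million, contributing k·(−c·ΔT) = (−€114.24 million) / 0.3812 ≈ −€299.7 million.
Net ΔY = k(ΔG − c·ΔT) = (+€53.76 million) / 0.3812 ≈ +€141 million.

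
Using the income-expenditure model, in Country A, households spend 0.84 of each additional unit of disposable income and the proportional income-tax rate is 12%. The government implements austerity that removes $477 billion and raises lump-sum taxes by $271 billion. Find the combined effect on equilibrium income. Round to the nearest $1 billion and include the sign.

−$2,702 billion

Expenditure multiplier = 1/(1 − c(1−t)) = 1/(1 − 0.84×0.88) = 1/0.2608 ≈ 3.834.
ΔG contributes k·ΔG = (−$477 billion) / 0.2608 ≈ −$1,829 billion.
ΔT of +$271 billion changes first-round spending by −c·ΔT = −$227.64 billion, contributing k·(−c·ΔT) = (−$227.64 billion) / 0.2608 ≈ −$872.9 billion.
Net ΔY = k(ΔG − c·ΔT) = (−$704.64 billion) / 0.2608 ≈ −$2,702 billion.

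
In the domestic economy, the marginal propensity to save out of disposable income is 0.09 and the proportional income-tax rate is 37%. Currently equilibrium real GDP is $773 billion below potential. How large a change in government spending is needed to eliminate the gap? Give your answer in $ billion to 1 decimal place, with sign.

MPC = 1 − MPS = 1 − 0.09 = 0.91.
Spending multiplier = 1/(1 − c(1−t)) = 1/(1 − 0.91×0.63) = 1/0.4267 ≈ 2.344.
Need ΔY = +$773 billion, so ΔG = ΔY/k = (+$773 billion) × 0.4267 ≈ +$329.8 billion.
The government should increase government spending by $329.8 billion.

+$329.8 billion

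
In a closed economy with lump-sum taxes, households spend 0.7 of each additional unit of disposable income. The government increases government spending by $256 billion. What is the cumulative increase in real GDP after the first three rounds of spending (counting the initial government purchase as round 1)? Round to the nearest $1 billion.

Round 1 adds ΔG = $256 billion; each later round is MPC = 0.7 times the previous.
After 3 rounds: 256 + 179.2 + 125.44 = ΔG·(1 − c^3)/(1 − c) = 256 × (1 − 0.343)/0.3 ≈ $561 billion.

$561 billion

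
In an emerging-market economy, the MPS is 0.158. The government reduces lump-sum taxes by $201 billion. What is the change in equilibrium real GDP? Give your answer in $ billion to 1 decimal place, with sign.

MPC = 1 − MPS = 1 − 0.158 = 0.842.
A lump-sum tax change of −$201 billion shifts disposable income by +$201 billion; first-round consumption changes by −c × ΔT = −0.842 × (−$201 billion) = +$169.242 billion.
Expenditure multiplier = 1/(1 − MPC) = 1/(1 − 0.842) = 1/0.158 ≈ 6.329.
The tax multiplier is −c × k ≈ −5.329, so ΔY = k × (−c·ΔT) = (+$169.242 billion) / 0.158 ≈ +$1,071.2 billion.

+$1,071.2 billion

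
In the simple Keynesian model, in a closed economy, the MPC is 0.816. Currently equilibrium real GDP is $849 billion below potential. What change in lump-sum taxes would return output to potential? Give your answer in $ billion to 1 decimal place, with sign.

−$191.4 billion

Spending multiplier = 1/(1 − MPC) = 1/(1 − 0.816) = 1/0.184 ≈ 5.435.
Tax multiplier = −c·k = −0.816/0.184 ≈ −4.435. Need ΔY = +$849 billion, so ΔT = ΔY/(−c·k) = −(+$849 billion) × 0.184 / 0.816 ≈ −$191.4 billion.
The government should cut lump-sum taxes by $191.4 billion.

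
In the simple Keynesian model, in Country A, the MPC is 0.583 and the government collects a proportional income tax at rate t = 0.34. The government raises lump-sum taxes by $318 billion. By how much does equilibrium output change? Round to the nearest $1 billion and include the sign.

−$301 billion

A lump-sum tax change of +$318 billion shifts disposable income by −$318 billion; first-round consumption changes by −c × ΔT = −0.583 × (+$318 billion) = −$185.394 billion.
Expenditure multiplier = 1/(1 − c(1−t)) = 1/(1 − 0.583×0.66) = 1/0.61522 ≈ 1.625.
The tax multiplier is −c × k ≈ −0.948, so ΔY = k × (−c·ΔT) = (−$185.394 billion) / 0.61522 ≈ −$301 billion.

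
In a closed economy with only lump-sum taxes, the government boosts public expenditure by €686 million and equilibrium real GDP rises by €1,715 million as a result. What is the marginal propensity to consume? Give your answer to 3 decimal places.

0.600

Implied spending multiplier k = ΔY/ΔG = 1,715/686 = 2.5.
Since k = 1/(1 − MPC), MPC = 1 − 1/k = 1 − ΔG/ΔY = 1 − 686/1,715 = 0.600.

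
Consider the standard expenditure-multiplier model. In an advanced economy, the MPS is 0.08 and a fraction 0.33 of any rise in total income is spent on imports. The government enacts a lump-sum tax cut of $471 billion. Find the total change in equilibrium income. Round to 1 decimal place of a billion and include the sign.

MPC = 1 − MPS = 1 − 0.08 = 0.92.
A lump-sum tax change of −$471 billion shifts disposable income by +$471 billion; first-round consumption changes by −c × ΔT = −0.92 × (−$471 billion) = +$433.32 billion.
Expenditure multiplier = 1/(1 − c + m) = 1/(1 − 0.92 + 0.33) = 1/0.41 ≈ 2.439.
The tax multiplier is −c × k ≈ −2.244, so ΔY = k × (−c·ΔT) = (+$433.32 billion) / 0.41 ≈ +$1,056.9 billion.

+$1,056.9 billion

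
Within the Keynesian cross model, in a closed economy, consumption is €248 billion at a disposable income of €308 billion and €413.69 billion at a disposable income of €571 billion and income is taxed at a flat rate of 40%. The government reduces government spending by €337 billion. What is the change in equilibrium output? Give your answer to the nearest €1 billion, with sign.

−€542 billion

MPC = ΔC/ΔYd = (413.69 − 248)/(571 − 308) = 165.69/263 = 0.63.
Spending multiplier = 1/(1 − c(1−t)) = 1/(1 − 0.63×0.6) = 1/0.622 ≈ 1.608.
ΔY = k × ΔG = (−€337 billion) / 0.622 ≈ −€542 billion.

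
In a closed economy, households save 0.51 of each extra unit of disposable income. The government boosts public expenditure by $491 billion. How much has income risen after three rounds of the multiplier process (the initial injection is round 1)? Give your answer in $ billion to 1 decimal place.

$849.5 billion

MPC = 1 − MPS = 1 − 0.51 = 0.49.
Round 1 adds ΔG = $491 billion; each later round is MPC = 0.49 times the previous.
After 3 rounds: 491 + 240.59 + 117.8891 = ΔG·(1 − c^3)/(1 − c) = 491 × (1 − 0.117649)/0.51 ≈ $849.5 billion.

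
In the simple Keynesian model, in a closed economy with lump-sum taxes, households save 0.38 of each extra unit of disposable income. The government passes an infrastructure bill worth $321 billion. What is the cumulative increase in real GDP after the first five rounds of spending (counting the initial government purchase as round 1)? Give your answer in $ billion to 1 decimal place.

$767.3 billion

MPC = 1 − MPS = 1 − 0.38 = 0.62.
Round 1 adds ΔG = $321 billion; each later round is MPC = 0.62 times the previous.
After 5 rounds: 321 + 199.02 + 123.3924 + 76.503288 + 47.43203856 = ΔG·(1 − c^5)/(1 − c) = 321 × (1 − 0.0916132832)/0.38 ≈ $767.3 billion.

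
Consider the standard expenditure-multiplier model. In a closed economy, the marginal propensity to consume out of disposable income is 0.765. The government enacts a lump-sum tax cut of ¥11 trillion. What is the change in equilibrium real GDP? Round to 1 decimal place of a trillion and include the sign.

+¥35.8 trillion

A lump-sum tax change of −¥11 trillion shifts disposable income by +¥11 trillion; first-round consumption changes by −c × ΔT = −0.765 × (−¥11 trillion) = +¥8.415 trillion.
Expenditure multiplier = 1/(1 − MPC) = 1/(1 − 0.765) = 1/0.235 ≈ 4.255.
The tax multiplier is −c × k ≈ −3.255, so ΔY = k × (−c·ΔT) = (+¥8.415 trillion) / 0.235 ≈ +¥35.8 trillion.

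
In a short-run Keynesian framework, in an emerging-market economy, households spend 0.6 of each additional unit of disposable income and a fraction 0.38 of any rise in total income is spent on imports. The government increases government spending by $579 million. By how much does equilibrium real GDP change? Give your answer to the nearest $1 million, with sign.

Spending multiplier = 1/(1 − c + m) = 1/(1 − 0.6 + 0.38) = 1/0.78 ≈ 1.282.
ΔY = k × ΔG = (+$579 million) / 0.78 ≈ +$742 million.

+$742 million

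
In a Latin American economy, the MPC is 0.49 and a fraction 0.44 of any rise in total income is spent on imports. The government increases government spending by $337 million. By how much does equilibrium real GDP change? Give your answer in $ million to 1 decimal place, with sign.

+$354.7 million

Expenditure multiplier = 1/(1 − c + m) = 1/(1 − 0.49 + 0.44) = 1/0.95 ≈ 1.053.
ΔY = k × ΔG = (+$337 million) / 0.95 ≈ +$354.7 million.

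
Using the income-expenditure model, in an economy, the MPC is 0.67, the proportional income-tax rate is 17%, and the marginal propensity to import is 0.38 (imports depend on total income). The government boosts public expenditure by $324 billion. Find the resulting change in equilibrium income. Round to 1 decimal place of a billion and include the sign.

Spending multiplier = 1/(1 − c(1−t) + m) = 1/(1 − 0.67×0.83 + 0.38) = 1/0.8239 ≈ 1.214.
ΔY = k × ΔG = (+$324 billion) / 0.8239 ≈ +$393.3 billion.

+$393.3 billion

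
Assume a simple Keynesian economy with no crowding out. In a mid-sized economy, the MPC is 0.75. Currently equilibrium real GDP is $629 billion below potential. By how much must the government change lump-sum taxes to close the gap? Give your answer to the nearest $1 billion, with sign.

−$210 billion

Spending multiplier = 1/(1 − MPC) = 1/(1 − 0.75) = 1/0.25 = 4.
Tax multiplier = −c·k = −0.75/0.25 = −3. Need ΔY = +$629 billion, so ΔT = ΔY/(−c·k) = −(+$629 billion) × 0.25 / 0.75 ≈ −$210 billion.
The government should cut lump-sum taxes by $210 billion.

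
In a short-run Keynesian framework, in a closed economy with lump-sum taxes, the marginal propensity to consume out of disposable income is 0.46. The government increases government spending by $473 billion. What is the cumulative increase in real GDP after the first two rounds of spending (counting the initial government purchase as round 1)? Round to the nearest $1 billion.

Round 1 adds ΔG = $473 billion; each later round is MPC = 0.46 times the previous.
After 2 rounds: 473 + 217.58 = ΔG·(1 − c^2)/(1 − c) = 473 × (1 − 0.2116)/0.54 ≈ $691 billion.

$691 billion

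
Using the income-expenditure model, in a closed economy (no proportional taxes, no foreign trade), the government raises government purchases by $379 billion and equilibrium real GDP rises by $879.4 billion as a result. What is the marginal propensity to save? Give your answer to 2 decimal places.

Implied spending multiplier k = ΔY/ΔG = 879.4/379 ≈ 2.3203.
Since k = 1/(1 − MPC), MPC = 1 − 1/k = 1 − ΔG/ΔY = 1 − 379/879.4 ≈ 0.57.
MPS = 1 − MPC = 0.43.

0.43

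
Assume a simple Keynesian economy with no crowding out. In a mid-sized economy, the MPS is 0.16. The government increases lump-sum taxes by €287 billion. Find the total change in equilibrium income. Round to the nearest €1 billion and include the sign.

MPC = 1 − MPS = 1 − 0.16 = 0.84.
A lump-sum tax change of +€287 billion shifts disposable income by −€287 billion; first-round consumption changes by −c × ΔT = −0.84 × (+€287 billion) = −€241.08 billion.
Expenditure multiplier = 1/(1 − MPC) = 1/(1 − 0.84) = 1/0.16 = 6.25.
The tax multiplier is −c × k = −5.25, so ΔY = k × (−c·ΔT) = (−€241.08 billion) / 0.16 ≈ −€1,507 billion.

−€1,507 billion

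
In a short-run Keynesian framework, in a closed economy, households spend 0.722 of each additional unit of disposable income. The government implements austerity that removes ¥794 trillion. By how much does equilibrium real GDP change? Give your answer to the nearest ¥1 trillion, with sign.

Government-spending multiplier = 1/(1 − MPC) = 1/(1 − 0.722) = 1/0.278 ≈ 3.597.
ΔY = k × ΔG = (−¥794 trillion) / 0.278 ≈ −¥2,856 trillion.

−¥2,856 trillion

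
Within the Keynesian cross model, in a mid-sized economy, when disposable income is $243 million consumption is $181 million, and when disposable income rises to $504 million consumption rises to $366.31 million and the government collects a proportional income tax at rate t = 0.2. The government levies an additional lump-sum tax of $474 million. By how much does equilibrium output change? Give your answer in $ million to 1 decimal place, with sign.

−$779.0 million

MPC = ΔC/ΔYd = (366.31 − 181)/(504 − 243) = 185.31/261 = 0.71.
A lump-sum tax change of +$474 million shifts disposable income by −$474 million; first-round consumption changes by −c × ΔT = −0.71 × (+$474 million) = −$336.54 million.
Expenditure multiplier = 1/(1 − c(1−t)) = 1/(1 − 0.71×0.8) = 1/0.432 ≈ 2.315.
The tax multiplier is −c × k ≈ −1.644, so ΔY = k × (−c·ΔT) = (−$336.54 million) / 0.432 ≈ −$779 million.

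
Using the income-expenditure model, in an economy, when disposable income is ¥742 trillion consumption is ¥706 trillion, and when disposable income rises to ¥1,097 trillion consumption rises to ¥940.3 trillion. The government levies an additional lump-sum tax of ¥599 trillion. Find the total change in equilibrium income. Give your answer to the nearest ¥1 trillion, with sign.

−¥1,163 trillion

MPC = ΔC/ΔYd = (940.3 − 706)/(1,097 − 742) = 234.3/355 = 0.66.
A lump-sum tax change of +¥599 trillion shifts disposable income by −¥599 trillion; first-round consumption changes by −c × ΔT = −0.66 × (+¥599 trillion) = −¥395.34 trillion.
Expenditure multiplier = 1/(1 − MPC) = 1/(1 − 0.66) = 1/0.34 ≈ 2.941.
The tax multiplier is −c × k ≈ −1.941, so ΔY = k × (−c·ΔT) = (−¥395.34 trillion) / 0.34 ≈ −¥1,163 trillion.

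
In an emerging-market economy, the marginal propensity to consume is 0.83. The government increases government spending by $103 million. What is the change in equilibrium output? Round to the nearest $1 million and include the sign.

+$606 million

Government-spending multiplier = 1/(1 − MPC) = 1/(1 − 0.83) = 1/0.17 ≈ 5.882.
ΔY = k × ΔG = (+$103 million) / 0.17 ≈ +$606 million.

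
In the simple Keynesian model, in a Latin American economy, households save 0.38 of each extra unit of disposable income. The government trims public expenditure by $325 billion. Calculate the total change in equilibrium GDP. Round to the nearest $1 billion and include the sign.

MPC = 1 − MPS = 1 − 0.38 = 0.62.
Expenditure multiplier = 1/(1 − MPC) = 1/(1 − 0.62) = 1/0.38 ≈ 2.632.
ΔY = k × ΔG = (−$325 billion) / 0.38 ≈ −$855 billion.

−$855 billion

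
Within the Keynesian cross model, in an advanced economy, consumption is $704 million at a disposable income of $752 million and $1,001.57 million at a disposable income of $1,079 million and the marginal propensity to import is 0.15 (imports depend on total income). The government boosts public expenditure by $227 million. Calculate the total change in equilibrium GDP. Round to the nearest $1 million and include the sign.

+$946 million

MPC = ΔC/ΔYd = (1,001.57 − 704)/(1,079 − 752) = 297.57/327 = 0.91.
Expenditure multiplier = 1/(1 − c + m) = 1/(1 − 0.91 + 0.15) = 1/0.24 ≈ 4.167.
ΔY = k × ΔG = (+$227 million) / 0.24 ≈ +$946 million.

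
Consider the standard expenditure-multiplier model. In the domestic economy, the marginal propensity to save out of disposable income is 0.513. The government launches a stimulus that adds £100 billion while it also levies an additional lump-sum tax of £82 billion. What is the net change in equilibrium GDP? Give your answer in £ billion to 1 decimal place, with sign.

MPC = 1 − MPS = 1 − 0.513 = 0.487.
Expenditure multiplier = 1/(1 − MPC) = 1/(1 − 0.487) = 1/0.513 ≈ 1.949.
ΔG contributes k·ΔG = (+£100 billion) / 0.513 ≈ +£194.9 billion.
ΔT of +£82 billion changes first-round spending by −c·ΔT = −£39.934 billion, contributing k·(−c·ΔT) = (−£39.934 billion) / 0.513 ≈ −£77.8 billion.
Net ΔY = k(ΔG − c·ΔT) = (+£60.066 billion) / 0.513 ≈ +£117.1 billion.

+£117.1 billion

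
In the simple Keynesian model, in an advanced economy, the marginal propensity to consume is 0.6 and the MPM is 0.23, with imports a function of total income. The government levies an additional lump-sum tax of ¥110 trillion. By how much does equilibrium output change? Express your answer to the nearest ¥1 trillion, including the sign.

−¥105 trillion

A lump-sum tax change of +¥110 trillion shifts disposable income by −¥110 trillion; first-round consumption changes by −c × ΔT = −0.6 × (+¥110 trillion) = −¥66 trillion.
Expenditure multiplier = 1/(1 − c + m) = 1/(1 − 0.6 + 0.23) = 1/0.63 ≈ 1.587.
The tax multiplier is −c × k ≈ −0.952, so ΔY = k × (−c·ΔT) = (−¥66 trillion) / 0.63 ≈ −¥105 trillion.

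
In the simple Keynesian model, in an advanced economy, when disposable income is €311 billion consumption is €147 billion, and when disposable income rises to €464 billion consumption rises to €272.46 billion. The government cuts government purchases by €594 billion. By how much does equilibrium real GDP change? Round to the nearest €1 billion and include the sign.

MPC = ΔC/ΔYd = (272.46 − 147)/(464 − 311) = 125.46/153 = 0.82.
Expenditure multiplier = 1/(1 − MPC) = 1/(1 − 0.82) = 1/0.18 ≈ 5.556.
ΔY = k × ΔG = (−€594 billion) / 0.18 = −€3,300 billion.

−€3,300 billion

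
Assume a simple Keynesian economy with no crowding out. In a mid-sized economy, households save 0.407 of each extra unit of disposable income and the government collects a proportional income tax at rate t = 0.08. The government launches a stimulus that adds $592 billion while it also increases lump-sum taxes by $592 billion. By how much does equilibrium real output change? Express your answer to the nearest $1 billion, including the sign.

MPC = 1 − MPS = 1 − 0.407 = 0.593.
Expenditure multiplier = 1/(1 − c(1−t)) = 1/(1 − 0.593×0.92) = 1/0.45444 ≈ 2.201.
ΔG contributes k·ΔG = (+$592 billion) / 0.45444 ≈ +$1,302.7 billion.
ΔT of +$592 billion changes first-round spending by −c·ΔT = −$351.056 billion, contributing k·(−c·ΔT) = (−$351.056 billion) / 0.45444 ≈ −$772.5 billion.
Net ΔY = k(ΔG − c·ΔT) = (+$240.944 billion) / 0.45444 ≈ +$530 billion.

+$530 billion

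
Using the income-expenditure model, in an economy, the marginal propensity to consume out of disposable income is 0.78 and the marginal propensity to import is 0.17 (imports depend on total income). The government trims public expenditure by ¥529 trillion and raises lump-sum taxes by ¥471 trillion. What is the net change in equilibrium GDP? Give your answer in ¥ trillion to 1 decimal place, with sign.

−¥2,298.4 trillion

Expenditure multiplier = 1/(1 − c + m) = 1/(1 − 0.78 + 0.17) = 1/0.39 ≈ 2.564.
ΔG contributes k·ΔG = (−¥529 trillion) / 0.39 ≈ −¥1,356.4 trillion.
ΔT of +¥471 trillion changes first-round spending by −c·ΔT = −¥367.38 trillion, contributing k·(−c·ΔT) = (−¥367.38 trillion) / 0.39 = −¥942 trillion.
Net ΔY = k(ΔG − c·ΔT) = (−¥896.38 trillion) / 0.39 ≈ −¥2,298.4 trillion.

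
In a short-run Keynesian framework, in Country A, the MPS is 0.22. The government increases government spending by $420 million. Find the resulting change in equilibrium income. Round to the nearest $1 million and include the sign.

+$1,909 million

MPC = 1 − MPS = 1 − 0.22 = 0.78.
Spending multiplier = 1/(1 − MPC) = 1/(1 − 0.78) = 1/0.22 ≈ 4.545.
ΔY = k × ΔG = (+$420 million) / 0.22 ≈ +$1,909 million.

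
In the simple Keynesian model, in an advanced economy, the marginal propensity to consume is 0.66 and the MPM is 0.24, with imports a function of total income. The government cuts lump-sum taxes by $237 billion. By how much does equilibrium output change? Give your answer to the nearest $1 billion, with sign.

A lump-sum tax change of −$237 billion shifts disposable income by +$237 billion; first-round consumption changes by −c × ΔT = −0.66 × (−$237 billion) = +$156.42 billion.
Expenditure multiplier = 1/(1 − c + m) = 1/(1 − 0.66 + 0.24) = 1/0.58 ≈ 1.724.
The tax multiplier is −c × k ≈ −1.138, so ΔY = k × (−c·ΔT) = (+$156.42 billion) / 0.58 ≈ +$270 billion.

+$270 billion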